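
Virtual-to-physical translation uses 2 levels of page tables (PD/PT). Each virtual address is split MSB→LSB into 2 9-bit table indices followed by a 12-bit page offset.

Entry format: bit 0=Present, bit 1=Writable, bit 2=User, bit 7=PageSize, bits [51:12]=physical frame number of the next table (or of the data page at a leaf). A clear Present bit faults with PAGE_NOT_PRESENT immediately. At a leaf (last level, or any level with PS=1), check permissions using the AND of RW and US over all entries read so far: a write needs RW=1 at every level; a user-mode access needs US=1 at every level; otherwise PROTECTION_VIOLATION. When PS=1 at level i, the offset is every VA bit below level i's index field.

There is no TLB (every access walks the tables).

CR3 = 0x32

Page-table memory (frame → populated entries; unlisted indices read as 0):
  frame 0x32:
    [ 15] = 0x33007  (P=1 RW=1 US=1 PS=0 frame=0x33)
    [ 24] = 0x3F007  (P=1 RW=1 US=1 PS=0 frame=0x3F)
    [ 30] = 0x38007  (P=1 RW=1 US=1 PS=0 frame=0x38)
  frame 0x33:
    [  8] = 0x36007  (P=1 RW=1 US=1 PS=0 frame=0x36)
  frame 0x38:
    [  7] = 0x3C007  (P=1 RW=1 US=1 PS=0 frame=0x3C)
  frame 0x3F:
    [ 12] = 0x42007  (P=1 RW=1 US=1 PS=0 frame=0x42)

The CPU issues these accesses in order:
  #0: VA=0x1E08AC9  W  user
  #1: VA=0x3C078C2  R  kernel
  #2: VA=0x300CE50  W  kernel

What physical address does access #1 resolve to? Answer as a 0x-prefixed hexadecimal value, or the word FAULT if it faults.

Trace:
#0 VA=0x1E08AC9 (w,user):
  [0] read 0x32 idx=15: raw=0x33007 flags P=1 W=1 U=1 S=0
  [1] read 0x33 idx=8: raw=0x36007 flags P=1 W=1 U=1 S=0
  → PA=0x36AC9  (2 entries read)
#1 VA=0x3C078C2 (r,kernel):
  [0] read 0x32 idx=30: raw=0x38007 flags P=1 W=1 U=1 S=0
  [1] read 0x38 idx=7: raw=0x3C007 flags P=1 W=1 U=1 S=0
  → PA=0x3C8C2  (2 entries read)
#2 VA=0x300CE50 (w,kernel):
  [0] read 0x32 idx=24: raw=0x3F007 flags P=1 W=1 U=1 S=0
  [1] read 0x3F idx=12: raw=0x42007 flags P=1 W=1 U=1 S=0
  → PA=0x42E50  (2 entries read)

Access #1 PA: 0x3C8C2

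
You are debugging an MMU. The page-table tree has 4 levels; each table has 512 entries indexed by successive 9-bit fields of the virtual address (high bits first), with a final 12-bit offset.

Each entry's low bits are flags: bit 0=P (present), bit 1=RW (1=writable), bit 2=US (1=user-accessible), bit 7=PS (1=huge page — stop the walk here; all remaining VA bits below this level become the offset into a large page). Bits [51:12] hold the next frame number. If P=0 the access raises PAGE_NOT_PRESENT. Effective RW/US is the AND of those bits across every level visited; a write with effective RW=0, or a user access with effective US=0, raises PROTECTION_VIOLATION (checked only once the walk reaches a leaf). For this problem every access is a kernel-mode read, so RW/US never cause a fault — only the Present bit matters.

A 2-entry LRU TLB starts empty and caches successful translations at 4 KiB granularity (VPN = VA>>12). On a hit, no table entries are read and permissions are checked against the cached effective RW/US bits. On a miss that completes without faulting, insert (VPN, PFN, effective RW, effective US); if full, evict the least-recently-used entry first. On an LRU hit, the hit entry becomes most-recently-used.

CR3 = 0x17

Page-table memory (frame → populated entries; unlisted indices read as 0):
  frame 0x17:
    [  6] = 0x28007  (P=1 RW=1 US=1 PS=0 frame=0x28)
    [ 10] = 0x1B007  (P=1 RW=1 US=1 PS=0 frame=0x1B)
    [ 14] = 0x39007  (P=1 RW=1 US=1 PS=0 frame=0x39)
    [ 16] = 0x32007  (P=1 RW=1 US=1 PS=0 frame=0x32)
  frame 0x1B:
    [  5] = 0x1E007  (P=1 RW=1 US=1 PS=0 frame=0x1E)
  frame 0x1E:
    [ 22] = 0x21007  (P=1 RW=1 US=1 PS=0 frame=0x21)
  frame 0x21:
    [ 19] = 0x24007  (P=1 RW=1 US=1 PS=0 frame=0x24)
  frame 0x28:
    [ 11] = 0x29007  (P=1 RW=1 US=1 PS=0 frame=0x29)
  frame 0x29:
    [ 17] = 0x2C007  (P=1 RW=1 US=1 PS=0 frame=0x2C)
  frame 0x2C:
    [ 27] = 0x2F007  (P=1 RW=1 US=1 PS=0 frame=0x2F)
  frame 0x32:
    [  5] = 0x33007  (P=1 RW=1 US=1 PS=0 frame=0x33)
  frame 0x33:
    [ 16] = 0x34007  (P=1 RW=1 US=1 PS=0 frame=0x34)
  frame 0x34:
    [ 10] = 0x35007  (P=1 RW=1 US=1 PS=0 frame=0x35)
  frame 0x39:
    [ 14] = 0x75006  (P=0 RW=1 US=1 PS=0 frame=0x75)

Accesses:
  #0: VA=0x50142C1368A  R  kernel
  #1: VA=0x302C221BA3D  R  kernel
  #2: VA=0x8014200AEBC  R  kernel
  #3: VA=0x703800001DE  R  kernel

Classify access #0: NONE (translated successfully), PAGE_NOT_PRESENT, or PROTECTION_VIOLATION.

Trace:
#0 VA=0x50142C1368A (r,kernel):
  L0 @0x17[10] → 0x1B007  P=1,RW=1,US=1,PS=0
  L1 @0x1B[5] → 0x1E007  P=1,RW=1,US=1,PS=0
  L2 @0x1E[22] → 0x21007  P=1,RW=1,US=1,PS=0
  L3 @0x21[19] → 0x24007  P=1,RW=1,US=1,PS=0
  ⇒ phys 0x2468A  [4 reads]
#1 VA=0x302C221BA3D (r,kernel):
  L0 @0x17[6] → 0x28007  P=1,RW=1,US=1,PS=0
  L1 @0x28[11] → 0x29007  P=1,RW=1,US=1,PS=0
  L2 @0x29[17] → 0x2C007  P=1,RW=1,US=1,PS=0
  L3 @0x2C[27] → 0x2F007  P=1,RW=1,US=1,PS=0
  ⇒ phys 0x2FA3D  [4 reads]
#2 VA=0x8014200AEBC (r,kernel):
  L0 @0x17[16] → 0x32007  P=1,RW=1,US=1,PS=0
  L1 @0x32[5] → 0x33007  P=1,RW=1,US=1,PS=0
  L2 @0x33[16] → 0x34007  P=1,RW=1,US=1,PS=0
  L3 @0x34[10] → 0x35007  P=1,RW=1,US=1,PS=0
  ⇒ phys 0x35EBC  [4 reads]
#3 VA=0x703800001DE (r,kernel):
  L0 @0x17[14] → 0x39007  P=1,RW=1,US=1,PS=0
  L1 @0x39[14] → 0x75006  P=0,RW=1,US=1,PS=0
  ⇒ fault: PAGE_NOT_PRESENT  — 2 lookups

Access #0 fault: NONE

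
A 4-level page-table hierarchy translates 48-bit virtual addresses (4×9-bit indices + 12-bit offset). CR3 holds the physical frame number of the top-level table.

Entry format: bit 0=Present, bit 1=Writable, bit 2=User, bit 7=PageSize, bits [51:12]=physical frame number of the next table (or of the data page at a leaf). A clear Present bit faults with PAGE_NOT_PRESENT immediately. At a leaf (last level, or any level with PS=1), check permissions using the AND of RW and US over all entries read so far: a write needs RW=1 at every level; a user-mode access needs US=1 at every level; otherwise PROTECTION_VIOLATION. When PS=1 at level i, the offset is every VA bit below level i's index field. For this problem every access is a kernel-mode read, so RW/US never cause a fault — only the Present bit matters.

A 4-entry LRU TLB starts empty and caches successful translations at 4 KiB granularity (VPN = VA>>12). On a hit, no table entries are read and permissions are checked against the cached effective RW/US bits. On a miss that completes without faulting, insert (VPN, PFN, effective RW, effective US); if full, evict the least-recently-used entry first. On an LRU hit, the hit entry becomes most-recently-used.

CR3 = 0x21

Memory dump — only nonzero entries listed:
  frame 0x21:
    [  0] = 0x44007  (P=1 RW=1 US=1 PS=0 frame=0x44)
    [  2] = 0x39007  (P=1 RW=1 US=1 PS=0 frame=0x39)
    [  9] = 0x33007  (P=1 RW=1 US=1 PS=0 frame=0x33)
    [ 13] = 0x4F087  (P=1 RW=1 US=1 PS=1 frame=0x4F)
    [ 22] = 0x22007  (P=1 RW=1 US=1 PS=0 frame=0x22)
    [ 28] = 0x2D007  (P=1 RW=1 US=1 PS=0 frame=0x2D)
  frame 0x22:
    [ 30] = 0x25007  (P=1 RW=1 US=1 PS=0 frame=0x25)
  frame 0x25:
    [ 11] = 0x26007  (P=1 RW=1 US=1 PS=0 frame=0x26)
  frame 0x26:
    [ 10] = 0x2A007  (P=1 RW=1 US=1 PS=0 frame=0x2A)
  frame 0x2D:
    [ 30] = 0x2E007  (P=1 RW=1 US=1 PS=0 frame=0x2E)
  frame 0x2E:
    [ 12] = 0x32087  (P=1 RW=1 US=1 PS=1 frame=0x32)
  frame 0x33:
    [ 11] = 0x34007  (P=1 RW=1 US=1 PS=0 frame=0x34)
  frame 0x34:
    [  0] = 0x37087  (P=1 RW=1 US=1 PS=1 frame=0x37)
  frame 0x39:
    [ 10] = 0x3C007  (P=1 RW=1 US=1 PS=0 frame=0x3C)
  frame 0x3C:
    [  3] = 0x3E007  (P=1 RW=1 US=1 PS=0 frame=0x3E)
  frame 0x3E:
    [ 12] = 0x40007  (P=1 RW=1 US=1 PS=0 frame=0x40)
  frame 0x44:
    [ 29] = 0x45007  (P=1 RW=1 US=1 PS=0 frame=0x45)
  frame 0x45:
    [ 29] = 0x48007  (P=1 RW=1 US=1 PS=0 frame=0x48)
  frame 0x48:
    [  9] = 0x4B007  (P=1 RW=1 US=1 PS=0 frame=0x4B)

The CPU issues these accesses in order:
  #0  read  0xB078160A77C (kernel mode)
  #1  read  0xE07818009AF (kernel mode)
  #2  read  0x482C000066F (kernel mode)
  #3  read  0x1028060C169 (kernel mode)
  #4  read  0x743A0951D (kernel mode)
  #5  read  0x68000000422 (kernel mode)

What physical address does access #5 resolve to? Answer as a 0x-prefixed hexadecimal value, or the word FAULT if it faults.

Walk each access:
#0 VA=0xB078160A77C (r,kernel):
  lvl0: tbl 0x21, slot 22 ⇒ 0x22007 (P1/RW1/US1/PS0)
  lvl1: tbl 0x22, slot 30 ⇒ 0x25007 (P1/RW1/US1/PS0)
  lvl2: tbl 0x25, slot 11 ⇒ 0x26007 (P1/RW1/US1/PS0)
  lvl3: tbl 0x26, slot 10 ⇒ 0x2A007 (P1/RW1/US1/PS0)
  → PA=0x2A77C  (4 entries read)
#1 VA=0xE07818009AF (r,kernel):
  lvl0: tbl 0x21, slot 28 ⇒ 0x2D007 (P1/RW1/US1/PS0)
  lvl1: tbl 0x2D, slot 30 ⇒ 0x2E007 (P1/RW1/US1/PS0)
  lvl2: tbl 0x2E, slot 12 ⇒ 0x32087 (P1/RW1/US1/PS1)
  → PA=0x329AF (huge @L2)  (3 entries read)
#2 VA=0x482C000066F (r,kernel):
  lvl0: tbl 0x21, slot 9 ⇒ 0x33007 (P1/RW1/US1/PS0)
  lvl1: tbl 0x33, slot 11 ⇒ 0x34007 (P1/RW1/US1/PS0)
  lvl2: tbl 0x34, slot 0 ⇒ 0x37087 (P1/RW1/US1/PS1)
  → PA=0x3766F (huge @L2)  (3 entries read)
#3 VA=0x1028060C169 (r,kernel):
  lvl0: tbl 0x21, slot 2 ⇒ 0x39007 (P1/RW1/US1/PS0)
  lvl1: tbl 0x39, slot 10 ⇒ 0x3C007 (P1/RW1/US1/PS0)
  lvl2: tbl 0x3C, slot 3 ⇒ 0x3E007 (P1/RW1/US1/PS0)
  lvl3: tbl 0x3E, slot 12 ⇒ 0x40007 (P1/RW1/US1/PS0)
  → PA=0x40169  (4 entries read)
#4 VA=0x743A0951D (r,kernel):
  lvl0: tbl 0x21, slot 0 ⇒ 0x44007 (P1/RW1/US1/PS0)
  lvl1: tbl 0x44, slot 29 ⇒ 0x45007 (P1/RW1/US1/PS0)
  lvl2: tbl 0x45, slot 29 ⇒ 0x48007 (P1/RW1/US1/PS0)
  lvl3: tbl 0x48, slot 9 ⇒ 0x4B007 (P1/RW1/US1/PS0)
  → PA=0x4B51D  (4 entries read)
#5 VA=0x68000000422 (r,kernel):
  lvl0: tbl 0x21, slot 13 ⇒ 0x4F087 (P1/RW1/US1/PS1)
  → PA=0x4F422 (huge @L0)  (1 entries read)

Access #5 PA: 0x4F422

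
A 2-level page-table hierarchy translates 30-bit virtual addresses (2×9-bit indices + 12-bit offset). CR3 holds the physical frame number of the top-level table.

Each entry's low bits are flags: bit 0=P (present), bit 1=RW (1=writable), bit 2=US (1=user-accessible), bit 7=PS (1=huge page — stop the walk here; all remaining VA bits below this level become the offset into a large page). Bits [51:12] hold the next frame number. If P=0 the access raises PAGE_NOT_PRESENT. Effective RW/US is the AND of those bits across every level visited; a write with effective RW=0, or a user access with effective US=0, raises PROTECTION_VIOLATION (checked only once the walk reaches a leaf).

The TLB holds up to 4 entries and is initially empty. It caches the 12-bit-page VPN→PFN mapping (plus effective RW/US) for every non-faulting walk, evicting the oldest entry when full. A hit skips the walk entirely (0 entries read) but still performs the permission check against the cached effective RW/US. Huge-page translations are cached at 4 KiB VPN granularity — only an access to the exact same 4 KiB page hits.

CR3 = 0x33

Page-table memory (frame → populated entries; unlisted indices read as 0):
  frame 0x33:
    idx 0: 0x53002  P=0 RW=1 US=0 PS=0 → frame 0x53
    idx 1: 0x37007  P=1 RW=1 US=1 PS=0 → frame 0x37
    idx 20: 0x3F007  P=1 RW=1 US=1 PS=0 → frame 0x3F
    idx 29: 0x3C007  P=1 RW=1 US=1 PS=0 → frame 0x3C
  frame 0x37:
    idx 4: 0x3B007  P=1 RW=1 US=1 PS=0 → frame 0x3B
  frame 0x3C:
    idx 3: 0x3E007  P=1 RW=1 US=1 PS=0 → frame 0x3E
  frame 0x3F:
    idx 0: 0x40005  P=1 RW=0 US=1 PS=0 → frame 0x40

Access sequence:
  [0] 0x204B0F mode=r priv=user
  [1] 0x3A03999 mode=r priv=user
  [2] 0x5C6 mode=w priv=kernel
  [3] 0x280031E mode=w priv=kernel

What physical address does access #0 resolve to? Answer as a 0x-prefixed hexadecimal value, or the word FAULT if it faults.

Walk each access:
#0 VA=0x204B0F (r,user):
  lvl0: tbl 0x33, slot 1 ⇒ 0x37007 (P1/RW1/US1/PS0)
  lvl1: tbl 0x37, slot 4 ⇒ 0x3B007 (P1/RW1/US1/PS0)
  ✓ 0x3BB0F  — 2 lookups
#1 VA=0x3A03999 (r,user):
  lvl0: tbl 0x33, slot 29 ⇒ 0x3C007 (P1/RW1/US1/PS0)
  lvl1: tbl 0x3C, slot 3 ⇒ 0x3E007 (P1/RW1/US1/PS0)
  ✓ 0x3E999  — 2 lookups
#2 VA=0x5C6 (w,kernel):
  lvl0: tbl 0x33, slot 0 ⇒ 0x53002 (P0/RW1/US0/PS0)
  ✗ PAGE_NOT_PRESENT  [1 reads]
#3 VA=0x280031E (w,kernel):
  lvl0: tbl 0x33, slot 20 ⇒ 0x3F007 (P1/RW1/US1/PS0)
  lvl1: tbl 0x3F, slot 0 ⇒ 0x40005 (P1/RW0/US1/PS0)
  ✗ PROTECTION_VIOLATION  [2 reads]

Access #0 PA: 0x3BB0F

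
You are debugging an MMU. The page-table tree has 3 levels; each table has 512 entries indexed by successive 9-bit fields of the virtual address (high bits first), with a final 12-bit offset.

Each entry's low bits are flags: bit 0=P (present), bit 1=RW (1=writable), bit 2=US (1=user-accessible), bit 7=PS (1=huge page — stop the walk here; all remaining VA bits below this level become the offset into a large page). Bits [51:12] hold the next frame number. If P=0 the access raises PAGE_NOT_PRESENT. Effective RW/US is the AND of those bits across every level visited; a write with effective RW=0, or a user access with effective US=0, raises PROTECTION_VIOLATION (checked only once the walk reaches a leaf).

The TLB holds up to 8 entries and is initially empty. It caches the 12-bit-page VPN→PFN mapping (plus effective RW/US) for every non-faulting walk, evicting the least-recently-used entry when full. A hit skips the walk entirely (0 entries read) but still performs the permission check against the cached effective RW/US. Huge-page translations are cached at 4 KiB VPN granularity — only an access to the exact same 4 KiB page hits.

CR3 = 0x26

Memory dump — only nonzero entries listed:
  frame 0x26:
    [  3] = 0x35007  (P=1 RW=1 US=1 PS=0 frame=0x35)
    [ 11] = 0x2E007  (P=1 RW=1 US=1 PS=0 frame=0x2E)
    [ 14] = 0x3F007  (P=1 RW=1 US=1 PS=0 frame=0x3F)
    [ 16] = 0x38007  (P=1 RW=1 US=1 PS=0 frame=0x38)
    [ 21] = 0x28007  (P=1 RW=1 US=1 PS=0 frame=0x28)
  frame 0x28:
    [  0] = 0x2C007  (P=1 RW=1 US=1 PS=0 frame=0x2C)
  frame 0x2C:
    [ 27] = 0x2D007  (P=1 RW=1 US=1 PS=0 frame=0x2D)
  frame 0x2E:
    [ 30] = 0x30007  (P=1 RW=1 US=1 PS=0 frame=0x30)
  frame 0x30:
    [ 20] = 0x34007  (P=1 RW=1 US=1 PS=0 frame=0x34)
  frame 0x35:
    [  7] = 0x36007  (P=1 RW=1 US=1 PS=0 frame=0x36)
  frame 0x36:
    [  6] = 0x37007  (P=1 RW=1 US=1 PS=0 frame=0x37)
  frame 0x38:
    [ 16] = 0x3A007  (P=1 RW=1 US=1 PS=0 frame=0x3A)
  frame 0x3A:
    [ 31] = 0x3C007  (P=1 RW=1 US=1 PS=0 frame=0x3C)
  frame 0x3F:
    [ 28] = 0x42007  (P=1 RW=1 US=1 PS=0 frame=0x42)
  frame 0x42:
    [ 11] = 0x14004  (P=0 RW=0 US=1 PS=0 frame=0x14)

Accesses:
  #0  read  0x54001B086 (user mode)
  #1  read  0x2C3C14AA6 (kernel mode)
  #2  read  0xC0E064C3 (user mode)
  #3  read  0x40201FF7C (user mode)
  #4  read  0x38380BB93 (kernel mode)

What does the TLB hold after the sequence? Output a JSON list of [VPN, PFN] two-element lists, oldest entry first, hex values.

Per-access translation:
#0 VA=0x54001B086 (r,user):
  lvl0: tbl 0x26, slot 21 ⇒ 0x28007 (P1/RW1/US1/PS0)
  lvl1: tbl 0x28, slot 0 ⇒ 0x2C007 (P1/RW1/US1/PS0)
  lvl2: tbl 0x2C, slot 27 ⇒ 0x2D007 (P1/RW1/US1/PS0)
  ⇒ phys 0x2D086  [3 reads]
#1 VA=0x2C3C14AA6 (r,kernel):
  lvl0: tbl 0x26, slot 11 ⇒ 0x2E007 (P1/RW1/US1/PS0)
  lvl1: tbl 0x2E, slot 30 ⇒ 0x30007 (P1/RW1/US1/PS0)
  lvl2: tbl 0x30, slot 20 ⇒ 0x34007 (P1/RW1/US1/PS0)
  ⇒ phys 0x34AA6  [3 reads]
#2 VA=0xC0E064C3 (r,user):
  lvl0: tbl 0x26, slot 3 ⇒ 0x35007 (P1/RW1/US1/PS0)
  lvl1: tbl 0x35, slot 7 ⇒ 0x36007 (P1/RW1/US1/PS0)
  lvl2: tbl 0x36, slot 6 ⇒ 0x37007 (P1/RW1/US1/PS0)
  ⇒ phys 0x374C3  [3 reads]
#3 VA=0x40201FF7C (r,user):
  lvl0: tbl 0x26, slot 16 ⇒ 0x38007 (P1/RW1/US1/PS0)
  lvl1: tbl 0x38, slot 16 ⇒ 0x3A007 (P1/RW1/US1/PS0)
  lvl2: tbl 0x3A, slot 31 ⇒ 0x3C007 (P1/RW1/US1/PS0)
  ⇒ phys 0x3CF7C  [3 reads]
#4 VA=0x38380BB93 (r,kernel):
  lvl0: tbl 0x26, slot 14 ⇒ 0x3F007 (P1/RW1/US1/PS0)
  lvl1: tbl 0x3F, slot 28 ⇒ 0x42007 (P1/RW1/US1/PS0)
  lvl2: tbl 0x42, slot 11 ⇒ 0x14004 (P0/RW0/US1/PS0)
  ⇒ fault: PAGE_NOT_PRESENT  — 3 lookups

TLB: [["0x54001B", "0x2D"], ["0x2C3C14", "0x34"], ["0xC0E06", "0x37"], ["0x40201F", "0x3C"]]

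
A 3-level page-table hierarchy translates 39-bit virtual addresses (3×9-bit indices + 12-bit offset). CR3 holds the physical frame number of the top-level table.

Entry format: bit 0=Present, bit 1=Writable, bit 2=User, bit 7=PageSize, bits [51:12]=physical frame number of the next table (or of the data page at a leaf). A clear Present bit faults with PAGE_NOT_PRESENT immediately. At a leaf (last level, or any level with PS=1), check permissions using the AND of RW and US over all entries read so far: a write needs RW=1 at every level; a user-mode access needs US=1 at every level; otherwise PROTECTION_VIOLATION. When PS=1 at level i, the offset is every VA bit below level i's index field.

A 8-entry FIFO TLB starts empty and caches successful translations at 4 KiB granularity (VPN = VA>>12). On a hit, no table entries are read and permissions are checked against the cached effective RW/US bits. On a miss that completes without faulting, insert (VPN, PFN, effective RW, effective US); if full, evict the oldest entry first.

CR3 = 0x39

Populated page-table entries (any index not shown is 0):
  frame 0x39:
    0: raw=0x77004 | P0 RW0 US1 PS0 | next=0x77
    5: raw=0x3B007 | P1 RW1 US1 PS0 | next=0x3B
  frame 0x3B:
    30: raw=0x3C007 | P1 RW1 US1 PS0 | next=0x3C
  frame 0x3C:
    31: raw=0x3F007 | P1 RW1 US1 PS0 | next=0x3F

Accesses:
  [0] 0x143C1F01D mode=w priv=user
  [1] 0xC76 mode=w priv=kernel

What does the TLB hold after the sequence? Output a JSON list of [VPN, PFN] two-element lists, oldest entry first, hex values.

Walk each access:
#0 VA=0x143C1F01D (w,user):
  lvl0: tbl 0x39, slot 5 ⇒ 0x3B007 (P1/RW1/US1/PS0)
  lvl1: tbl 0x3B, slot 30 ⇒ 0x3C007 (P1/RW1/US1/PS0)
  lvl2: tbl 0x3C, slot 31 ⇒ 0x3F007 (P1/RW1/US1/PS0)
  → PA=0x3F01D  (3 entries read)
#1 VA=0xC76 (w,kernel):
  lvl0: tbl 0x39, slot 0 ⇒ 0x77004 (P0/RW0/US1/PS0)
  ✗ PAGE_NOT_PRESENT  [1 reads]

TLB: [["0x143C1F", "0x3F"]]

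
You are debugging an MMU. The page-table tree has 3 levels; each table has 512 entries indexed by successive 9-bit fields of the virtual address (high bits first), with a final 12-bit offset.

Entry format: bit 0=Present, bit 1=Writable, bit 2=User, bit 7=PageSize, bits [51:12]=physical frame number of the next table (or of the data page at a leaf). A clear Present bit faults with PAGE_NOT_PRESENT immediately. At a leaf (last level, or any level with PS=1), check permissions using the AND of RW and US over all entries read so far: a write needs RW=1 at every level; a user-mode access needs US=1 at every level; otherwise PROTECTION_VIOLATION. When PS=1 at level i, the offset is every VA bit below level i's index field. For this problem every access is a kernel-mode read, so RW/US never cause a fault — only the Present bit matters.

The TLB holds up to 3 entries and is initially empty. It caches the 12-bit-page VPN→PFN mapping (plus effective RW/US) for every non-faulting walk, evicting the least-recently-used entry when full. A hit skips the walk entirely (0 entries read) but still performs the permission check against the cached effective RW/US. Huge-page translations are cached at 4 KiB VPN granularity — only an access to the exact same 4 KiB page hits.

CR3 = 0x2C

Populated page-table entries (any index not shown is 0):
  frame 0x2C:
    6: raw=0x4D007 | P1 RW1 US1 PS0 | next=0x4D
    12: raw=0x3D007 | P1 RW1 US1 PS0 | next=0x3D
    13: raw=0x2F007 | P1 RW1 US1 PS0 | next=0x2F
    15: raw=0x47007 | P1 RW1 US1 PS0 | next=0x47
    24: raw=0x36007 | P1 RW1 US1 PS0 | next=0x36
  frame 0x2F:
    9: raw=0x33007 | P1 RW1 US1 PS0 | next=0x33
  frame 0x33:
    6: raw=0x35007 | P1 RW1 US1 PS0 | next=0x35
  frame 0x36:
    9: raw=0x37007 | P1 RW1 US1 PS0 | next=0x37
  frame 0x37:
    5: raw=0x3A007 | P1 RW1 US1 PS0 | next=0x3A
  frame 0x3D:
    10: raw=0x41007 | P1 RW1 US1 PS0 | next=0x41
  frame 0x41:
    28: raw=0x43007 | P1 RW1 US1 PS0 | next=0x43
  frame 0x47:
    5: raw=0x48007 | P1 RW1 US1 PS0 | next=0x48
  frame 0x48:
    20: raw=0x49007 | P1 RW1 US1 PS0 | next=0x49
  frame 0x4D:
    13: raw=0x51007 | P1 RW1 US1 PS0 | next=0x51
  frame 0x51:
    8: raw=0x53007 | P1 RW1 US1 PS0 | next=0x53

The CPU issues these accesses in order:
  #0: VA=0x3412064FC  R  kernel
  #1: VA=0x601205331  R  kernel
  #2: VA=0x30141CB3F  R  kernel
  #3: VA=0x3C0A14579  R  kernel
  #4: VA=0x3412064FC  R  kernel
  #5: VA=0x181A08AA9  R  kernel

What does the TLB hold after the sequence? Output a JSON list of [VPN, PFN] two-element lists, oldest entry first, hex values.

Per-access translation:
#0 VA=0x3412064FC (r,kernel):
  [0] read 0x2C idx=13: raw=0x2F007 flags P=1 W=1 U=1 S=0
  [1] read 0x2F idx=9: raw=0x33007 flags P=1 W=1 U=1 S=0
  [2] read 0x33 idx=6: raw=0x35007 flags P=1 W=1 U=1 S=0
  ⇒ phys 0x354FC  [3 reads]
#1 VA=0x601205331 (r,kernel):
  [0] read 0x2C idx=24: raw=0x36007 flags P=1 W=1 U=1 S=0
  [1] read 0x36 idx=9: raw=0x37007 flags P=1 W=1 U=1 S=0
  [2] read 0x37 idx=5: raw=0x3A007 flags P=1 W=1 U=1 S=0
  ⇒ phys 0x3A331  [3 reads]
#2 VA=0x30141CB3F (r,kernel):
  [0] read 0x2C idx=12: raw=0x3D007 flags P=1 W=1 U=1 S=0
  [1] read 0x3D idx=10: raw=0x41007 flags P=1 W=1 U=1 S=0
  [2] read 0x41 idx=28: raw=0x43007 flags P=1 W=1 U=1 S=0
  ⇒ phys 0x43B3F  [3 reads]
#3 VA=0x3C0A14579 (r,kernel):
  [0] read 0x2C idx=15: raw=0x47007 flags P=1 W=1 U=1 S=0
  [1] read 0x47 idx=5: raw=0x48007 flags P=1 W=1 U=1 S=0
  [2] read 0x48 idx=20: raw=0x49007 flags P=1 W=1 U=1 S=0
  ⇒ phys 0x49579  [3 reads]
#4 VA=0x3412064FC (r,kernel):
  [0] read 0x2C idx=13: raw=0x2F007 flags P=1 W=1 U=1 S=0
  [1] read 0x2F idx=9: raw=0x33007 flags P=1 W=1 U=1 S=0
  [2] read 0x33 idx=6: raw=0x35007 flags P=1 W=1 U=1 S=0
  ⇒ phys 0x354FC  [3 reads]
#5 VA=0x181A08AA9 (r,kernel):
  [0] read 0x2C idx=6: raw=0x4D007 flags P=1 W=1 U=1 S=0
  [1] read 0x4D idx=13: raw=0x51007 flags P=1 W=1 U=1 S=0
  [2] read 0x51 idx=8: raw=0x53007 flags P=1 W=1 U=1 S=0
  ⇒ phys 0x53AA9  [3 reads]

TLB: [["0x3C0A14", "0x49"], ["0x341206", "0x35"], ["0x181A08", "0x53"]]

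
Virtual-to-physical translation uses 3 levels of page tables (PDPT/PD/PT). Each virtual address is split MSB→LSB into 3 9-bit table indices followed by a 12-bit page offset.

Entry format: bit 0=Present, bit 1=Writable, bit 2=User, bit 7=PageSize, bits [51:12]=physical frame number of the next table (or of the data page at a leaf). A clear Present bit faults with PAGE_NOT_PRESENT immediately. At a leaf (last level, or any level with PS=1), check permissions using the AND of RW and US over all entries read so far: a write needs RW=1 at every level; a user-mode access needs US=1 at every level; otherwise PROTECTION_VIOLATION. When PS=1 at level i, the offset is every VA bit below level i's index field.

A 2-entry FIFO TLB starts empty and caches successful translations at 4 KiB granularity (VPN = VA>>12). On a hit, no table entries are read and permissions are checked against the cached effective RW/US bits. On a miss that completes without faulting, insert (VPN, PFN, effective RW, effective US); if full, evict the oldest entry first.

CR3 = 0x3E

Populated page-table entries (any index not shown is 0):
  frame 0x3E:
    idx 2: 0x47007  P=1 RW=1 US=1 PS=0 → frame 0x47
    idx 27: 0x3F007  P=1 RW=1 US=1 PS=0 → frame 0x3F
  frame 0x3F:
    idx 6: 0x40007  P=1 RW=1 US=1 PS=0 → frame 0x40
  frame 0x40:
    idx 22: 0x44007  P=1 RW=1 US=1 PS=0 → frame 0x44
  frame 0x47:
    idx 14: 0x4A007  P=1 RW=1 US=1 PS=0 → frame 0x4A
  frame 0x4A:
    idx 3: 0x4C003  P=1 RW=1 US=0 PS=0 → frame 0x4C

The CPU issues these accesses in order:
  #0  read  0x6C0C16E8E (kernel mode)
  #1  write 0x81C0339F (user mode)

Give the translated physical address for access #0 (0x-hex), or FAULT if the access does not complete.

Walk each access:
#0 VA=0x6C0C16E8E (r,kernel):
  L0 @0x3E[27] → 0x3F007  P=1,RW=1,US=1,PS=0
  L1 @0x3F[6] → 0x40007  P=1,RW=1,US=1,PS=0
  L2 @0x40[22] → 0x44007  P=1,RW=1,US=1,PS=0
  ⇒ phys 0x44E8E  [3 reads]
#1 VA=0x81C0339F (w,user):
  L0 @0x3E[2] → 0x47007  P=1,RW=1,US=1,PS=0
  L1 @0x47[14] → 0x4A007  P=1,RW=1,US=1,PS=0
  L2 @0x4A[3] → 0x4C003  P=1,RW=1,US=0,PS=0
  ⇒ fault: PROTECTION_VIOLATION  — 3 lookups

Access #0 PA: 0x44E8E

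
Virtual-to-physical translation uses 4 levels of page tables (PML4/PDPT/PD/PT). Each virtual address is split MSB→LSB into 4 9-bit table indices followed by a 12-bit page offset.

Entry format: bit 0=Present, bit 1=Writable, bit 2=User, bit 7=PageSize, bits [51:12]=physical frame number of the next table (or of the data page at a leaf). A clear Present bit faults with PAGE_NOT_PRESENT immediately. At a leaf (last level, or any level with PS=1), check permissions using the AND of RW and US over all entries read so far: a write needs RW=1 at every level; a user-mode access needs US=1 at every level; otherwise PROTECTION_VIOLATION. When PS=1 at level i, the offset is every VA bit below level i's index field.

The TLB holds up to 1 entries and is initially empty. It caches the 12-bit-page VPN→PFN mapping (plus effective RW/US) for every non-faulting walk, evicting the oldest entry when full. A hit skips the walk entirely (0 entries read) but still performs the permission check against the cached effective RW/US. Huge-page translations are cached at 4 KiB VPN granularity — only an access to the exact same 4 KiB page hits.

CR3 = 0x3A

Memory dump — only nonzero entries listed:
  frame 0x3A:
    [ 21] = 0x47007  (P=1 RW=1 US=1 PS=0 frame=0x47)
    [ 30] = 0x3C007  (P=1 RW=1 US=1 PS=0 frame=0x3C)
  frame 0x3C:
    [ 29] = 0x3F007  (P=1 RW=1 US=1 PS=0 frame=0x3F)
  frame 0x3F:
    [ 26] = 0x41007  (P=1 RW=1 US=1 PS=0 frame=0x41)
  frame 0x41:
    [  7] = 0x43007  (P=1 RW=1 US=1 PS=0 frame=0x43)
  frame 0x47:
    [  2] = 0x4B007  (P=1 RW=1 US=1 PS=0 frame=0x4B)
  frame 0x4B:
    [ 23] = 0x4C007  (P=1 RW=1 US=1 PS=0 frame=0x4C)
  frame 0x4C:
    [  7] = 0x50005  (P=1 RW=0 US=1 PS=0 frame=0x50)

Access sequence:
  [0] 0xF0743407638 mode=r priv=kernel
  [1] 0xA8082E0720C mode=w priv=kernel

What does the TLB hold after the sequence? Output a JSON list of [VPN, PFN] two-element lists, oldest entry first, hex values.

Per-access translation:
#0 VA=0xF0743407638 (r,kernel):
  L0 @0x3A[30] → 0x3C007  P=1,RW=1,US=1,PS=0
  L1 @0x3C[29] → 0x3F007  P=1,RW=1,US=1,PS=0
  L2 @0x3F[26] → 0x41007  P=1,RW=1,US=1,PS=0
  L3 @0x41[7] → 0x43007  P=1,RW=1,US=1,PS=0
  ⇒ phys 0x43638  [4 reads]
#1 VA=0xA8082E0720C (w,kernel):
  L0 @0x3A[21] → 0x47007  P=1,RW=1,US=1,PS=0
  L1 @0x47[2] → 0x4B007  P=1,RW=1,US=1,PS=0
  L2 @0x4B[23] → 0x4C007  P=1,RW=1,US=1,PS=0
  L3 @0x4C[7] → 0x50005  P=1,RW=0,US=1,PS=0
  ✗ PROTECTION_VIOLATION  [4 reads]

TLB: [["0xF0743407", "0x43"]]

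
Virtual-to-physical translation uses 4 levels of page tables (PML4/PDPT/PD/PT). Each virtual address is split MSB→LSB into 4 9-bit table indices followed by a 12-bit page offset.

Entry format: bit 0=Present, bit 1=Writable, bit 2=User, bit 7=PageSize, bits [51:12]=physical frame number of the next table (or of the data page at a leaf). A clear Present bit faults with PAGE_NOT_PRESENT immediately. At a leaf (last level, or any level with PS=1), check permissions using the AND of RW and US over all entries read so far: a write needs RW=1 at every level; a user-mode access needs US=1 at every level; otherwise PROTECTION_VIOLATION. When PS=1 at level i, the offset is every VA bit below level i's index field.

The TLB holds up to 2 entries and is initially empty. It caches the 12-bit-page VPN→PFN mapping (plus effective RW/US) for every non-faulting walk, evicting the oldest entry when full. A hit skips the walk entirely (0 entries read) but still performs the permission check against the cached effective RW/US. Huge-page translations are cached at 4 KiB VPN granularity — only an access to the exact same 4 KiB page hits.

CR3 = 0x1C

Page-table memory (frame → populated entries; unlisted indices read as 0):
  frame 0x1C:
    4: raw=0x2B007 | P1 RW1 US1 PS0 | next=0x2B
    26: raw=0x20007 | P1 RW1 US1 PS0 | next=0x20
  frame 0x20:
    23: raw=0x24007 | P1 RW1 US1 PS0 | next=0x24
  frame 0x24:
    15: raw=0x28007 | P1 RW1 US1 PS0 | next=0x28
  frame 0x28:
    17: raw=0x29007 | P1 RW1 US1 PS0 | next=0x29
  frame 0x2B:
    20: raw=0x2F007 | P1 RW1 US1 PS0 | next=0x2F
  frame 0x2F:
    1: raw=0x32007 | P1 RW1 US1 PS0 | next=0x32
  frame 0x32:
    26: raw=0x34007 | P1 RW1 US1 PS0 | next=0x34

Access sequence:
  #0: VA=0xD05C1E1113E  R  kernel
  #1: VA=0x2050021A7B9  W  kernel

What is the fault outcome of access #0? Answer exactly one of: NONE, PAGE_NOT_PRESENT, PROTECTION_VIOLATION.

Per-access translation:
#0 VA=0xD05C1E1113E (r,kernel):
  L0 @0x1C[26] → 0x20007  P=1,RW=1,US=1,PS=0
  L1 @0x20[23] → 0x24007  P=1,RW=1,US=1,PS=0
  L2 @0x24[15] → 0x28007  P=1,RW=1,US=1,PS=0
  L3 @0x28[17] → 0x29007  P=1,RW=1,US=1,PS=0
  ⇒ phys 0x2913E  [4 reads]
#1 VA=0x2050021A7B9 (w,kernel):
  L0 @0x1C[4] → 0x2B007  P=1,RW=1,US=1,PS=0
  L1 @0x2B[20] → 0x2F007  P=1,RW=1,US=1,PS=0
  L2 @0x2F[1] → 0x32007  P=1,RW=1,US=1,PS=0
  L3 @0x32[26] → 0x34007  P=1,RW=1,US=1,PS=0
  ⇒ phys 0x347B9  [4 reads]

Access #0 fault: NONE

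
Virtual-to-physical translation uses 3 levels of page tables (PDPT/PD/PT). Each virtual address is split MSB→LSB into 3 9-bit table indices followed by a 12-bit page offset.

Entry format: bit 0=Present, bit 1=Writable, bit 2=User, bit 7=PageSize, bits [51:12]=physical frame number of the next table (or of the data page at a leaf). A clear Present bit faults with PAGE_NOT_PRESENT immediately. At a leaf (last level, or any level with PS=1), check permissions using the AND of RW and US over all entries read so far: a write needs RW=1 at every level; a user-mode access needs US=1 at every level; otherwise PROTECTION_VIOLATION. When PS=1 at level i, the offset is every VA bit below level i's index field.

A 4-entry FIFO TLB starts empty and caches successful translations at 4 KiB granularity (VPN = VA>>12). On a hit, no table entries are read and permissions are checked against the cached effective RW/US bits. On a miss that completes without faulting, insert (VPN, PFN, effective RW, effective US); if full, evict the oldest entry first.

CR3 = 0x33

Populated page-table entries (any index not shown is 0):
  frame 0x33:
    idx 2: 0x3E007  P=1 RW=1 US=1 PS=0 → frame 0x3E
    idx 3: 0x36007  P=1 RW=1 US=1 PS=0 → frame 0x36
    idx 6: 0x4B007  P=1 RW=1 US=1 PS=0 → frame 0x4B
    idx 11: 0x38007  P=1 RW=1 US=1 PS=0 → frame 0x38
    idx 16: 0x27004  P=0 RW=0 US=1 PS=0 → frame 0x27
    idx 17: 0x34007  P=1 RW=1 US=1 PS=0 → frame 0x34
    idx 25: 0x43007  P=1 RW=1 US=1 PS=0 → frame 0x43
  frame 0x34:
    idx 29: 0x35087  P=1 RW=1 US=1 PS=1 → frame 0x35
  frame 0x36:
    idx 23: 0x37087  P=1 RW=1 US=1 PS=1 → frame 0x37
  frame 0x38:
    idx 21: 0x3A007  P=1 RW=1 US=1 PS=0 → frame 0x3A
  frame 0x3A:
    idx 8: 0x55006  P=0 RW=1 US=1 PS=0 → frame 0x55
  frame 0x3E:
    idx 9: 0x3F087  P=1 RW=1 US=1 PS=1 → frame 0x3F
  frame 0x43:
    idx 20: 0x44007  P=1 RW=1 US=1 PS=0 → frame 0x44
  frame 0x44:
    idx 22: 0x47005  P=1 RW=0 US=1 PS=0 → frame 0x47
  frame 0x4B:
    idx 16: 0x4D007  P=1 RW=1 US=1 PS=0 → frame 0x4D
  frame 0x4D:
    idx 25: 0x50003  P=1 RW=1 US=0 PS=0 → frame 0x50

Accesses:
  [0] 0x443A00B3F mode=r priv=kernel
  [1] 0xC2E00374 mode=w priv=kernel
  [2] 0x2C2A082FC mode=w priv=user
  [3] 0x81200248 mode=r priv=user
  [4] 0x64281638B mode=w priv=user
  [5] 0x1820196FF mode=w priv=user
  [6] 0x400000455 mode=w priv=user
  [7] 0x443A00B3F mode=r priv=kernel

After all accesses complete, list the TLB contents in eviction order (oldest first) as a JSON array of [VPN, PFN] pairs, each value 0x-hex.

Trace:
#0 VA=0x443A00B3F (r,kernel):
  L0: frame=0x33 idx=17 entry=0x34007 [P=1 RW=1 US=1 PS=0]
  L1: frame=0x34 idx=29 entry=0x35087 [P=1 RW=1 US=1 PS=1]
  → PA=0x35B3F (huge @L1)  (2 entries read)
#1 VA=0xC2E00374 (w,kernel):
  L0: frame=0x33 idx=3 entry=0x36007 [P=1 RW=1 US=1 PS=0]
  L1: frame=0x36 idx=23 entry=0x37087 [P=1 RW=1 US=1 PS=1]
  → PA=0x37374 (huge @L1)  (2 entries read)
#2 VA=0x2C2A082FC (w,user):
  L0: frame=0x33 idx=11 entry=0x38007 [P=1 RW=1 US=1 PS=0]
  L1: frame=0x38 idx=21 entry=0x3A007 [P=1 RW=1 US=1 PS=0]
  L2: frame=0x3A idx=8 entry=0x55006 [P=0 RW=1 US=1 PS=0]
  ⇒ fault: PAGE_NOT_PRESENT  — 3 lookups
#3 VA=0x81200248 (r,user):
  L0: frame=0x33 idx=2 entry=0x3E007 [P=1 RW=1 US=1 PS=0]
  L1: frame=0x3E idx=9 entry=0x3F087 [P=1 RW=1 US=1 PS=1]
  → PA=0x3F248 (huge @L1)  (2 entries read)
#4 VA=0x64281638B (w,user):
  L0: frame=0x33 idx=25 entry=0x43007 [P=1 RW=1 US=1 PS=0]
  L1: frame=0x43 idx=20 entry=0x44007 [P=1 RW=1 US=1 PS=0]
  L2: frame=0x44 idx=22 entry=0x47005 [P=1 RW=0 US=1 PS=0]
  ⇒ fault: PROTECTION_VIOLATION  — 3 lookups
#5 VA=0x1820196FF (w,user):
  L0: frame=0x33 idx=6 entry=0x4B007 [P=1 RW=1 US=1 PS=0]
  L1: frame=0x4B idx=16 entry=0x4D007 [P=1 RW=1 US=1 PS=0]
  L2: frame=0x4D idx=25 entry=0x50003 [P=1 RW=1 US=0 PS=0]
  ⇒ fault: PROTECTION_VIOLATION  — 3 lookups
#6 VA=0x400000455 (w,user):
  L0: frame=0x33 idx=16 entry=0x27004 [P=0 RW=0 US=1 PS=0]
  ⇒ fault: PAGE_NOT_PRESENT  — 1 lookups
#7 VA=0x443A00B3F (r,kernel):
  TLB hit vpn=0x443A00 → PA=0x35B3F

TLB: [["0x443A00", "0x35"], ["0xC2E00", "0x37"], ["0x81200", "0x3F"]]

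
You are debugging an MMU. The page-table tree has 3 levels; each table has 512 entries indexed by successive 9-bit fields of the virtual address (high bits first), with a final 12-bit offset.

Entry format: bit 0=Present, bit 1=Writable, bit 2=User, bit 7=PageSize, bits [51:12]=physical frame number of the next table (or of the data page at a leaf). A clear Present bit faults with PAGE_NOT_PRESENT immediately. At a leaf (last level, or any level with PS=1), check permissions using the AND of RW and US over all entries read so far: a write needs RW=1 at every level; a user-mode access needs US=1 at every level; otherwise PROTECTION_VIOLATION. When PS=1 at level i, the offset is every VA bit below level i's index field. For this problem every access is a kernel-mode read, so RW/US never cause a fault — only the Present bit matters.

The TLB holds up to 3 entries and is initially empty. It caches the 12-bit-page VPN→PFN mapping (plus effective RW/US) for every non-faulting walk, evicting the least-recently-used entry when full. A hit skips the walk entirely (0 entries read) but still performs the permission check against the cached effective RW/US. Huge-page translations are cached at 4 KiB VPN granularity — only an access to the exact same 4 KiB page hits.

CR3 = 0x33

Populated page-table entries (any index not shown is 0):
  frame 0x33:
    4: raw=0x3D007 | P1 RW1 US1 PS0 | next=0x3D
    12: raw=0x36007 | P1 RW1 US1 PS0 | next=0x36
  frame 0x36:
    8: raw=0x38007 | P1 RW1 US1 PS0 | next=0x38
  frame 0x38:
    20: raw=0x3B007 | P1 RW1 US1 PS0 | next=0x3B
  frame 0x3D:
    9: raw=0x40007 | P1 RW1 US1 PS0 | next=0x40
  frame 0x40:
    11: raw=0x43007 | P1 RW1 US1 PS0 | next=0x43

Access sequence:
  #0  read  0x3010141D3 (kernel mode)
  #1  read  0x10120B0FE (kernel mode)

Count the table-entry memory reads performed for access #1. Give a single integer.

Trace:
#0 VA=0x3010141D3 (r,kernel):
  lvl0: tbl 0x33, slot 12 ⇒ 0x36007 (P1/RW1/US1/PS0)
  lvl1: tbl 0x36, slot 8 ⇒ 0x38007 (P1/RW1/US1/PS0)
  lvl2: tbl 0x38, slot 20 ⇒ 0x3B007 (P1/RW1/US1/PS0)
  → PA=0x3B1D3  (3 entries read)
#1 VA=0x10120B0FE (r,kernel):
  lvl0: tbl 0x33, slot 4 ⇒ 0x3D007 (P1/RW1/US1/PS0)
  lvl1: tbl 0x3D, slot 9 ⇒ 0x40007 (P1/RW1/US1/PS0)
  lvl2: tbl 0x40, slot 11 ⇒ 0x43007 (P1/RW1/US1/PS0)
  → PA=0x430FE  (3 entries read)

Entries read for #1: 3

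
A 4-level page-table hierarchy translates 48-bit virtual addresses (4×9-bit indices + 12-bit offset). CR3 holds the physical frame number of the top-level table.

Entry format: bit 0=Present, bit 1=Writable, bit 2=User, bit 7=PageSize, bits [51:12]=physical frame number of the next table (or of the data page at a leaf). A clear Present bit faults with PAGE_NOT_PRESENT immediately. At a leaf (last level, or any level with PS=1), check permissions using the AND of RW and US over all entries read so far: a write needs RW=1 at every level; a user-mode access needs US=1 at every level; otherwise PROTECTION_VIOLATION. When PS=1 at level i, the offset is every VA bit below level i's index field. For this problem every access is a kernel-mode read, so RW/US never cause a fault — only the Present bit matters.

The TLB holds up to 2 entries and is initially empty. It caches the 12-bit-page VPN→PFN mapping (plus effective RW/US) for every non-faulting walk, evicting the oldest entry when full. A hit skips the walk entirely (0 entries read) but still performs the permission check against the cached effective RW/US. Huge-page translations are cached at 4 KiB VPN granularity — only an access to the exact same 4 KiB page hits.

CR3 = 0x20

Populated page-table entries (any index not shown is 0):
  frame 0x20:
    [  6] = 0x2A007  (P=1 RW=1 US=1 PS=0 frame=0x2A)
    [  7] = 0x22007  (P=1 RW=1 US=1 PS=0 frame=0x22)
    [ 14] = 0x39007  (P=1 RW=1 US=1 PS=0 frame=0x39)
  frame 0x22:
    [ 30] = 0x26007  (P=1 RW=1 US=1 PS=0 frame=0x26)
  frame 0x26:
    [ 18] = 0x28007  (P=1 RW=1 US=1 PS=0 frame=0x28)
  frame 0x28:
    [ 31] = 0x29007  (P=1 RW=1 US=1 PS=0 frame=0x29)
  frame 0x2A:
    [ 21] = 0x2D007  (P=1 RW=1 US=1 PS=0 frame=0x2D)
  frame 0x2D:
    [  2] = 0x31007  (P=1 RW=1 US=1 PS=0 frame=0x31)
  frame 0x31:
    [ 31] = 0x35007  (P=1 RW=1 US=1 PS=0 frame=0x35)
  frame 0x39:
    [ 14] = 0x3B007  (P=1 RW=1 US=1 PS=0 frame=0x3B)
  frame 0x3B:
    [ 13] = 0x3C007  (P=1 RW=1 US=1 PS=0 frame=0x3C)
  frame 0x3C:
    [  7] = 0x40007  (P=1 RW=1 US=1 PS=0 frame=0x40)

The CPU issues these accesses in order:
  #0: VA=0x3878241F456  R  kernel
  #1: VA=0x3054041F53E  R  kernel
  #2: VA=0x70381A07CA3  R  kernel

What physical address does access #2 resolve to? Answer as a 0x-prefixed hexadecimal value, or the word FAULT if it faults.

Trace:
#0 VA=0x3878241F456 (r,kernel):
  [0] read 0x20 idx=7: raw=0x22007 flags P=1 W=1 U=1 S=0
  [1] read 0x22 idx=30: raw=0x26007 flags P=1 W=1 U=1 S=0
  [2] read 0x26 idx=18: raw=0x28007 flags P=1 W=1 U=1 S=0
  [3] read 0x28 idx=31: raw=0x29007 flags P=1 W=1 U=1 S=0
  ⇒ phys 0x29456  [4 reads]
#1 VA=0x3054041F53E (r,kernel):
  [0] read 0x20 idx=6: raw=0x2A007 flags P=1 W=1 U=1 S=0
  [1] read 0x2A idx=21: raw=0x2D007 flags P=1 W=1 U=1 S=0
  [2] read 0x2D idx=2: raw=0x31007 flags P=1 W=1 U=1 S=0
  [3] read 0x31 idx=31: raw=0x35007 flags P=1 W=1 U=1 S=0
  ⇒ phys 0x3553E  [4 reads]
#2 VA=0x70381A07CA3 (r,kernel):
  [0] read 0x20 idx=14: raw=0x39007 flags P=1 W=1 U=1 S=0
  [1] read 0x39 idx=14: raw=0x3B007 flags P=1 W=1 U=1 S=0
  [2] read 0x3B idx=13: raw=0x3C007 flags P=1 W=1 U=1 S=0
  [3] read 0x3C idx=7: raw=0x40007 flags P=1 W=1 U=1 S=0
  ⇒ phys 0x40CA3  [4 reads]

Access #2 PA: 0x40CA3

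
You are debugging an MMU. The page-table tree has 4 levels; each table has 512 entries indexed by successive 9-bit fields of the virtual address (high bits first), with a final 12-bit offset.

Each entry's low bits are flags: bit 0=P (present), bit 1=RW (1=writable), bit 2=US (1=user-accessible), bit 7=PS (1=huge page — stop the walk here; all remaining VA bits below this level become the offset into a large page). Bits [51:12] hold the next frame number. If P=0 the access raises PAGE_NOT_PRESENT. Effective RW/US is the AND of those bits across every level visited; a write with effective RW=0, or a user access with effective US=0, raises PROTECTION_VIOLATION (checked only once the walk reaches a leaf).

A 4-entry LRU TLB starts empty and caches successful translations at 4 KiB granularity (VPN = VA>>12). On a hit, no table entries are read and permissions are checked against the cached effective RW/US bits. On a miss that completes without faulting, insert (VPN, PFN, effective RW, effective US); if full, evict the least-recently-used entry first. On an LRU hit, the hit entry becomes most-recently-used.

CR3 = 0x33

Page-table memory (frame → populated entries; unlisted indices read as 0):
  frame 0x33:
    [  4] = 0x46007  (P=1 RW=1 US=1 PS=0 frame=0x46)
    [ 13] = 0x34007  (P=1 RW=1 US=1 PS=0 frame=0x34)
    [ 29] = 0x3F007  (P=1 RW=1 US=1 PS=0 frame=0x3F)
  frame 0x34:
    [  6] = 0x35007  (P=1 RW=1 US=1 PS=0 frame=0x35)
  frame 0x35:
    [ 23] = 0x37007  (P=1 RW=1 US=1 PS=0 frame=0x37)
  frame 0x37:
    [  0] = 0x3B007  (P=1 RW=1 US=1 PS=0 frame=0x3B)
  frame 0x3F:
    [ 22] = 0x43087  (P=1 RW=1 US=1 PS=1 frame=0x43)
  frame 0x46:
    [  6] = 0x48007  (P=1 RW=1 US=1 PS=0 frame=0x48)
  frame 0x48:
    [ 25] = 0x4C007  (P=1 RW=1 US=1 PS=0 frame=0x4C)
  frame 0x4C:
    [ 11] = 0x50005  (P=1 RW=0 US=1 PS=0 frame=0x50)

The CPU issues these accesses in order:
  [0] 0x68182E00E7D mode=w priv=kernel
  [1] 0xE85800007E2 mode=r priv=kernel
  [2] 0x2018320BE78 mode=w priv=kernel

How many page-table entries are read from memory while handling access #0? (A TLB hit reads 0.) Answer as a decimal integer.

Per-access translation:
#0 VA=0x68182E00E7D (w,kernel):
  [0] read 0x33 idx=13: raw=0x34007 flags P=1 W=1 U=1 S=0
  [1] read 0x34 idx=6: raw=0x35007 flags P=1 W=1 U=1 S=0
  [2] read 0x35 idx=23: raw=0x37007 flags P=1 W=1 U=1 S=0
  [3] read 0x37 idx=0: raw=0x3B007 flags P=1 W=1 U=1 S=0
  → PA=0x3BE7D  (4 entries read)
#1 VA=0xE85800007E2 (r,kernel):
  [0] read 0x33 idx=29: raw=0x3F007 flags P=1 W=1 U=1 S=0
  [1] read 0x3F idx=22: raw=0x43087 flags P=1 W=1 U=1 S=1
  → PA=0x437E2 (huge @L1)  (2 entries read)
#2 VA=0x2018320BE78 (w,kernel):
  [0] read 0x33 idx=4: raw=0x46007 flags P=1 W=1 U=1 S=0
  [1] read 0x46 idx=6: raw=0x48007 flags P=1 W=1 U=1 S=0
  [2] read 0x48 idx=25: raw=0x4C007 flags P=1 W=1 U=1 S=0
  [3] read 0x4C idx=11: raw=0x50005 flags P=1 W=0 U=1 S=0
  → PROTECTION_VIOLATION  (4 entries read)

Entries read for #0: 4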